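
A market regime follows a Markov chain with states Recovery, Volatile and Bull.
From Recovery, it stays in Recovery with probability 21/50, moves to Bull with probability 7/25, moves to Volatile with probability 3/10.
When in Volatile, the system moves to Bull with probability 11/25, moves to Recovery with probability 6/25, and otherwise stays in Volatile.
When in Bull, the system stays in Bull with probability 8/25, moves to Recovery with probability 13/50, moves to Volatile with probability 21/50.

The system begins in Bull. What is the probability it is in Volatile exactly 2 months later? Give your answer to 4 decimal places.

0.3468

Sum over the intermediate state after 1 month:
P = P(Bull→Recovery)·P(Recovery→Volatile) + P(Bull→Volatile)·P(Volatile→Volatile) + P(Bull→Bull)·P(Bull→Volatile)
  = 0.26×0.3 + 0.42×0.32 + 0.32×0.42
  = 0.0780 + 0.1344 + 0.1344 = 0.3468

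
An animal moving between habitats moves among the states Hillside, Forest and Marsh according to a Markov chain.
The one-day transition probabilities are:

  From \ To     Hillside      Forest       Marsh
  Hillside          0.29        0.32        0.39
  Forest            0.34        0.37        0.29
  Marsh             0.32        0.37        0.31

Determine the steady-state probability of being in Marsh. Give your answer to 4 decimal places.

Let the stationary distribution be π with π = πP and π_1 + π_2 + π_3 = 1.
π_1 = 0.29·π_1 + 0.34·π_2 + 0.32·π_3
π_2 = 0.32·π_1 + 0.37·π_2 + 0.37·π_3
Solving with the normalization constraint gives π = (0.3176, 0.3541, 0.3283).
So the stationary probability of Marsh is 0.3283.

0.3283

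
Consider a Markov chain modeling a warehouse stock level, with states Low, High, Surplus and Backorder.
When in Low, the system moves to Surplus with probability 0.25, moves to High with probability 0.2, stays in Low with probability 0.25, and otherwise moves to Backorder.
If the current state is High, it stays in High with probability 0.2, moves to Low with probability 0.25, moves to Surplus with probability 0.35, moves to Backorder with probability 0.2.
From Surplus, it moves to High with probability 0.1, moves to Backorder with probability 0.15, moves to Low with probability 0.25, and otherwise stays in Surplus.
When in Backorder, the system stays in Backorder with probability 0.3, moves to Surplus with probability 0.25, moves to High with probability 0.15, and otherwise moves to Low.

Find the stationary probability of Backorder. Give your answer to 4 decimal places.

Let the stationary distribution be π with π = πP and π_1 + π_2 + π_3 + π_4 = 1.
π_1 = 0.25·π_1 + 0.25·π_2 + 0.25·π_3 + 0.3·π_4
π_2 = 0.2·π_1 + 0.2·π_2 + 0.1·π_3 + 0.15·π_4
π_3 = 0.25·π_1 + 0.35·π_2 + 0.5·π_3 + 0.25·π_4
Solving with the normalization constraint gives π = (0.2616, 0.1530, 0.3537, 0.2316).
So the stationary probability of Backorder is 0.2316.

0.2316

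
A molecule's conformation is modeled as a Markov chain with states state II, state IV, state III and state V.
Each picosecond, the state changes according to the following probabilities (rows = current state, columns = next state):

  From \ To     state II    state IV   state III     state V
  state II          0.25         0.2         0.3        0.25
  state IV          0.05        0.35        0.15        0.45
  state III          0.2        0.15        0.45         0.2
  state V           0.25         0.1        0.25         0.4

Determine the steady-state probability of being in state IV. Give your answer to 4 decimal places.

Let the stationary distribution be π with π = πP and π_1 + π_2 + π_3 + π_4 = 1.
π_1 = 0.25·π_1 + 0.05·π_2 + 0.2·π_3 + 0.25·π_4
π_2 = 0.2·π_1 + 0.35·π_2 + 0.15·π_3 + 0.1·π_4
π_3 = 0.3·π_1 + 0.15·π_2 + 0.45·π_3 + 0.25·π_4
Solving with the normalization constraint gives π = (0.1989, 0.1800, 0.3024, 0.3187).
So the stationary probability of state IV is 0.1800.

0.1800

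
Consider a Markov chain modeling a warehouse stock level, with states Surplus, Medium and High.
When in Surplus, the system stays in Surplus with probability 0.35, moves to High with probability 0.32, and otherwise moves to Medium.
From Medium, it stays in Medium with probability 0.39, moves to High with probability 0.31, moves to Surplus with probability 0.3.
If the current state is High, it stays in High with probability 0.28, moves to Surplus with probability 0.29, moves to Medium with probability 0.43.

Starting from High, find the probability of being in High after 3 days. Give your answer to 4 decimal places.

0.3040

Propagate the distribution vector 3 days from High.
After 0 days: (0.0000, 0.0000, 1.0000)
After 1 day: (0.2900, 0.4300, 0.2800)
After 2 days: (0.3117, 0.3838, 0.3045)
After 3 days: (0.3125, 0.3835, 0.3040)
P(in High after 3 days) = 0.3040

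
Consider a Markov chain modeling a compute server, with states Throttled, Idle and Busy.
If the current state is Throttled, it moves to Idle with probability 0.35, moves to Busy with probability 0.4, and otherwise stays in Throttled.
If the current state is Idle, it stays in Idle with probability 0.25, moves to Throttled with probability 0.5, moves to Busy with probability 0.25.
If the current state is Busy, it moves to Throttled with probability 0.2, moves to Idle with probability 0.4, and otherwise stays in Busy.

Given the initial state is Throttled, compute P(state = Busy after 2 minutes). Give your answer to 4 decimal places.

Sum over the intermediate state after 1 minute:
P = P(Throttled→Throttled)·P(Throttled→Busy) + P(Throttled→Idle)·P(Idle→Busy) + P(Throttled→Busy)·P(Busy→Busy)
  = 0.25×0.4 + 0.35×0.25 + 0.4×0.4
  = 0.1000 + 0.0875 + 0.1600 = 0.3475

0.3475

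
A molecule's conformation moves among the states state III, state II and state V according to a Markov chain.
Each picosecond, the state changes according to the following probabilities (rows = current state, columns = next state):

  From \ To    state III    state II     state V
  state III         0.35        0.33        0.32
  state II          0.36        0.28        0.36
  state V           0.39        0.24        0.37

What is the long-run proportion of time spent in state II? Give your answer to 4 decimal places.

Let the stationary distribution be π with π = πP and π_1 + π_2 + π_3 = 1.
π_1 = 0.35·π_1 + 0.36·π_2 + 0.39·π_3
π_2 = 0.33·π_1 + 0.28·π_2 + 0.24·π_3
Solving with the normalization constraint gives π = (0.3668, 0.2844, 0.3488).
So the stationary probability of state II is 0.2844.

0.2844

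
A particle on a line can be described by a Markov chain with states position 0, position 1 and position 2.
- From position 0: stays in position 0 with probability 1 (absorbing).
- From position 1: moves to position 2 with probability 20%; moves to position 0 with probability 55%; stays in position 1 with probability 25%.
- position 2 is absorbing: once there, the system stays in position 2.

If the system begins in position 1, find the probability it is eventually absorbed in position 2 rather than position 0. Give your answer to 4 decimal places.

0.2667

Let h(s) be the probability of absorption at position 2 starting from transient state s. Then h(position 2) = 1 and h(position 0) = 0. By first-step analysis:
h(position 1) = 0.55·0 + 0.25·h(position 1) + 0.2·1
Solving: h(position 1) = 0.2667.
Starting from position 1, the probability is 0.2667.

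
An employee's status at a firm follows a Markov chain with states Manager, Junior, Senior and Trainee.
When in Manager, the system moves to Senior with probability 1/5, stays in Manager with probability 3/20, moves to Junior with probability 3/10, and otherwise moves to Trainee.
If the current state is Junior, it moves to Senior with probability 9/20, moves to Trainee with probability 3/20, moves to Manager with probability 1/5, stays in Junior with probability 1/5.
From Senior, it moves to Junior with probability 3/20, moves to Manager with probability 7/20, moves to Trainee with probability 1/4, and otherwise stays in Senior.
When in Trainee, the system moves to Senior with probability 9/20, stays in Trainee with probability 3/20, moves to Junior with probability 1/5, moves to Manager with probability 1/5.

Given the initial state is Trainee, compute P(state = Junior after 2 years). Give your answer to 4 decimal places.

Propagate the distribution vector 2 years from Trainee.
After 0 years: (0.0000, 0.0000, 0.0000, 1.0000)
After 1 year: (0.2000, 0.2000, 0.4500, 0.1500)
After 2 years: (0.2575, 0.1975, 0.3100, 0.2350)
P(in Junior after 2 years) = 0.1975

0.1975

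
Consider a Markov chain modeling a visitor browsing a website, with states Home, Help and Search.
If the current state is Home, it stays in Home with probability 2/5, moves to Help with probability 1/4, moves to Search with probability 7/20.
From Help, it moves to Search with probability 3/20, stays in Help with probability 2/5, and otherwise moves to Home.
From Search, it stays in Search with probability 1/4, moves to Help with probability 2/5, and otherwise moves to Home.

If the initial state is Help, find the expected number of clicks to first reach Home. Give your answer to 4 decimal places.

Let t(s) be the expected number of clicks to first reach Home from state s, with t(Home) = 0. Conditioning on the first click:
t(Help) = 1 + 0.4·t(Help) + 0.15·t(Search)
t(Search) = 1 + 0.4·t(Help) + 0.25·t(Search)
Solving: t(Help) = 2.3077, t(Search) = 2.5641.
Expected clicks from Help to Home: 2.3077.

2.3077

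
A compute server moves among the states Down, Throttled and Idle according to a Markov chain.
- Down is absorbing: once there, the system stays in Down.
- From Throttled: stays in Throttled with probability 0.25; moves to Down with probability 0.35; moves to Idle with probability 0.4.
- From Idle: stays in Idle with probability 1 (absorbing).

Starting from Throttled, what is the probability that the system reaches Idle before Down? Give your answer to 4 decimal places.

Let h(s) be the probability of absorption at Idle starting from transient state s. Then h(Idle) = 1 and h(Down) = 0. By first-step analysis:
h(Throttled) = 0.35·0 + 0.25·h(Throttled) + 0.4·1
Solving: h(Throttled) = 0.5333.
Starting from Throttled, the probability is 0.5333.

0.5333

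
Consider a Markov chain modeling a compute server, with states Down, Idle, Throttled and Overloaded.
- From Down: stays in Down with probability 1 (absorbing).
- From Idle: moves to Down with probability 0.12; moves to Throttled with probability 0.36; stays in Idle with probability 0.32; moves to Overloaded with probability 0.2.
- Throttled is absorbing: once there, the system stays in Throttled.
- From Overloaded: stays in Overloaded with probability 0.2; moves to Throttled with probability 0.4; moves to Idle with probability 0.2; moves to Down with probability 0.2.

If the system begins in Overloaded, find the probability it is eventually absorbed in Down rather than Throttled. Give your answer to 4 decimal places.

Let h(s) be the probability of absorption at Down starting from transient state s. Then h(Down) = 1 and h(Throttled) = 0. By first-step analysis:
h(Idle) = 0.12·1 + 0.32·h(Idle) + 0.36·0 + 0.2·h(Overloaded)
h(Overloaded) = 0.2·1 + 0.2·h(Idle) + 0.4·0 + 0.2·h(Overloaded)
Solving: h(Idle) = 0.2698, h(Overloaded) = 0.3175.
Starting from Overloaded, the probability is 0.3175.

0.3175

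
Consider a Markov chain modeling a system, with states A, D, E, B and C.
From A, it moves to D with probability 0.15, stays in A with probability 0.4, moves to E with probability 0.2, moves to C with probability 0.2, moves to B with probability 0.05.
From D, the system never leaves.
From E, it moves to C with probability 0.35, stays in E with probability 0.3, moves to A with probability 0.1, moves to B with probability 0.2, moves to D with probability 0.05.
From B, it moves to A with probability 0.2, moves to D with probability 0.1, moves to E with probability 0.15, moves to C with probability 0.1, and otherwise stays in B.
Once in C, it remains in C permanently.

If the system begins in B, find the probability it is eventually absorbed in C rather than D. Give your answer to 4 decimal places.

0.6255

Let h(s) be the probability of absorption at C starting from transient state s. Then h(C) = 1 and h(D) = 0. By first-step analysis:
h(A) = 0.4·h(A) + 0.15·0 + 0.2·h(E) + 0.05·h(B) + 0.2·1
h(E) = 0.1·h(A) + 0.05·0 + 0.3·h(E) + 0.2·h(B) + 0.35·1
h(B) = 0.2·h(A) + 0.1·0 + 0.15·h(E) + 0.45·h(B) + 0.1·1
Solving: h(A) = 0.6423, h(E) = 0.7705, h(B) = 0.6255.
Starting from B, the probability is 0.6255.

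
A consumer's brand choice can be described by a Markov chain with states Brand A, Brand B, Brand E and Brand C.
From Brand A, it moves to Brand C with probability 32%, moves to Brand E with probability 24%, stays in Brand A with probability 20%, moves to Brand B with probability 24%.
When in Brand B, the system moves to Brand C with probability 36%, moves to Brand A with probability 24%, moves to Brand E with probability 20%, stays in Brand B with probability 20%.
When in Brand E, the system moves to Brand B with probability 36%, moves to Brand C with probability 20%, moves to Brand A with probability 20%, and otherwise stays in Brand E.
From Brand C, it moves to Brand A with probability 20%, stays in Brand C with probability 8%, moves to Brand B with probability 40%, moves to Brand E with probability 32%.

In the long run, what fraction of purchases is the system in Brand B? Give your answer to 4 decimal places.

0.2968

Let the stationary distribution be π with π = πP and π_1 + π_2 + π_3 + π_4 = 1.
π_1 = 0.2·π_1 + 0.24·π_2 + 0.2·π_3 + 0.2·π_4
π_2 = 0.24·π_1 + 0.2·π_2 + 0.36·π_3 + 0.4·π_4
π_3 = 0.24·π_1 + 0.2·π_2 + 0.24·π_3 + 0.32·π_4
Solving with the normalization constraint gives π = (0.2119, 0.2968, 0.2476, 0.2437).
So the stationary probability of Brand B is 0.2968.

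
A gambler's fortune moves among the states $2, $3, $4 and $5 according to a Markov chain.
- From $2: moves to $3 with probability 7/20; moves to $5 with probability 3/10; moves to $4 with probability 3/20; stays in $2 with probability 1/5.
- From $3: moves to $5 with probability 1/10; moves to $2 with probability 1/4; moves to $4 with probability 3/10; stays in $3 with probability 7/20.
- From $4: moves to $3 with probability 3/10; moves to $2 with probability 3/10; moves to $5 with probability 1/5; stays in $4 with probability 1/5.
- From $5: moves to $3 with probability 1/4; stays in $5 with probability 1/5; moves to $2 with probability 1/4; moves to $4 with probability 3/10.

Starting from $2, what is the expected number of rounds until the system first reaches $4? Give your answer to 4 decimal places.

Let t(s) be the expected number of rounds to first reach $4 from state s, with t($4) = 0. Conditioning on the first round:
t($2) = 1 + 0.2·t($2) + 0.35·t($3) + 0.3·t($5)
t($3) = 1 + 0.25·t($2) + 0.35·t($3) + 0.1·t($5)
t($5) = 1 + 0.25·t($2) + 0.25·t($3) + 0.2·t($5)
Solving: t($2) = 4.3243, t($3) = 3.7838, t($5) = 3.7838.
Expected rounds from $2 to $4: 4.3243.

4.3243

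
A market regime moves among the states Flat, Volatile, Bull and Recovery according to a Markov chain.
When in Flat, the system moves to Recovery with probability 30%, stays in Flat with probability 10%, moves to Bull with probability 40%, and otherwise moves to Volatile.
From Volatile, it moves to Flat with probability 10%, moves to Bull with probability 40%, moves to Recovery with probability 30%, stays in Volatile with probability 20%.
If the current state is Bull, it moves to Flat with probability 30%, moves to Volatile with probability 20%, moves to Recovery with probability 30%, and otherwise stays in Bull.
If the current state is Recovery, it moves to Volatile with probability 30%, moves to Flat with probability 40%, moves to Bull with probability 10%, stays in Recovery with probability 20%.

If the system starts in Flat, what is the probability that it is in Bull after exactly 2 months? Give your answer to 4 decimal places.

Propagate the distribution vector 2 months from Flat.
After 0 months: (1.0000, 0.0000, 0.0000, 0.0000)
After 1 month: (0.1000, 0.2000, 0.4000, 0.3000)
After 2 months: (0.2700, 0.2300, 0.2300, 0.2700)
P(in Bull after 2 months) = 0.2300

0.2300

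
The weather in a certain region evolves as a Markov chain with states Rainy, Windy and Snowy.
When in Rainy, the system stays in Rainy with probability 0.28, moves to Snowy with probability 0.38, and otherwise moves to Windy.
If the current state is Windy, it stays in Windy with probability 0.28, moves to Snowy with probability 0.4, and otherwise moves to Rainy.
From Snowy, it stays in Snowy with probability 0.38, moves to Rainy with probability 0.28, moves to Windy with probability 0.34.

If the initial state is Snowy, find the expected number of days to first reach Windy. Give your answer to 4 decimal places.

2.9412

Let t(s) be the expected number of days to first reach Windy from state s, with t(Windy) = 0. Conditioning on the first day:
t(Rainy) = 1 + 0.28·t(Rainy) + 0.38·t(Snowy)
t(Snowy) = 1 + 0.28·t(Rainy) + 0.38·t(Snowy)
Solving: t(Rainy) = 2.9412, t(Snowy) = 2.9412.
Expected days from Snowy to Windy: 2.9412.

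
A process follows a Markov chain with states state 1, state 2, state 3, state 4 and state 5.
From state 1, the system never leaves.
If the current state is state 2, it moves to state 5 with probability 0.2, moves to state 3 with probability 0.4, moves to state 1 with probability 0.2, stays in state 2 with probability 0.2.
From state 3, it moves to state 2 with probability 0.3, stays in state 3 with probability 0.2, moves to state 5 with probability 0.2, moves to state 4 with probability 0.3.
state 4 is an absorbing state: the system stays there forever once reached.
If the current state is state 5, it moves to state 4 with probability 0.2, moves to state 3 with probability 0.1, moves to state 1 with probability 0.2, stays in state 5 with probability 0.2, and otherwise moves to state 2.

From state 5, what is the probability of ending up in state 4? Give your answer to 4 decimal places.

Let h(s) be the probability of absorption at state 4 starting from transient state s. Then h(state 4) = 1 and h(state 1) = 0. By first-step analysis:
h(state 2) = 0.2·0 + 0.2·h(state 2) + 0.4·h(state 3) + 0.2·h(state 5)
h(state 3) = 0.3·h(state 2) + 0.2·h(state 3) + 0.3·1 + 0.2·h(state 5)
h(state 5) = 0.2·0 + 0.3·h(state 2) + 0.1·h(state 3) + 0.2·1 + 0.2·h(state 5)
Solving: h(state 2) = 0.4658, h(state 3) = 0.6770, h(state 5) = 0.5093.
Starting from state 5, the probability is 0.5093.

0.5093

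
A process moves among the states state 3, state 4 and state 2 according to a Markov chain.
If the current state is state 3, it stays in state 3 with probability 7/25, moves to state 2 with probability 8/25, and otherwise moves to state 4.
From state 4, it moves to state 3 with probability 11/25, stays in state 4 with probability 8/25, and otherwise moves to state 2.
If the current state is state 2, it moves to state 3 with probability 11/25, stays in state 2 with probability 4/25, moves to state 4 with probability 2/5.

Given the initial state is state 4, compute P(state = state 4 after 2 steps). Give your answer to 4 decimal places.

Sum over the intermediate state after 1 step:
P = P(state 4→state 3)·P(state 3→state 4) + P(state 4→state 4)·P(state 4→state 4) + P(state 4→state 2)·P(state 2→state 4)
  = 0.44×0.4 + 0.32×0.32 + 0.24×0.4
  = 0.1760 + 0.1024 + 0.0960 = 0.3744

0.3744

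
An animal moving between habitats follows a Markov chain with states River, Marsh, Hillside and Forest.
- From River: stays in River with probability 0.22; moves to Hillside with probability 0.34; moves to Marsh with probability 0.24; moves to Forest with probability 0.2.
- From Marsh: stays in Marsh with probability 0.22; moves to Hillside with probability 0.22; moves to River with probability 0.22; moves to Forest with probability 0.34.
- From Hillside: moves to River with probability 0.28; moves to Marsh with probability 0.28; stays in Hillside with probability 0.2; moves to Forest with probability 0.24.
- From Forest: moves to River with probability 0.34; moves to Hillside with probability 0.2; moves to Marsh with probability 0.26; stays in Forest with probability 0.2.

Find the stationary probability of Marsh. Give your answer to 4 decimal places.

0.2496

Let the stationary distribution be π with π = πP and π_1 + π_2 + π_3 + π_4 = 1.
π_1 = 0.22·π_1 + 0.22·π_2 + 0.28·π_3 + 0.34·π_4
π_2 = 0.24·π_1 + 0.22·π_2 + 0.28·π_3 + 0.26·π_4
π_3 = 0.34·π_1 + 0.22·π_2 + 0.2·π_3 + 0.2·π_4
Solving with the normalization constraint gives π = (0.2639, 0.2496, 0.2419, 0.2446).
So the stationary probability of Marsh is 0.2496.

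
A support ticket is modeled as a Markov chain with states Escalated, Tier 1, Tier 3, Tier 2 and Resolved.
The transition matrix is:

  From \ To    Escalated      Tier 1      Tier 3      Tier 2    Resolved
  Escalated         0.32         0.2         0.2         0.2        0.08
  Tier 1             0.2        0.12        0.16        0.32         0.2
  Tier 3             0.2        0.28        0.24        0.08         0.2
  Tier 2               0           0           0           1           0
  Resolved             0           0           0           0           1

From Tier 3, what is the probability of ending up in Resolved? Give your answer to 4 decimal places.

Let h(s) be the probability of absorption at Resolved starting from transient state s. Then h(Resolved) = 1 and h(Tier 2) = 0. By first-step analysis:
h(Escalated) = 0.32·h(Escalated) + 0.2·h(Tier 1) + 0.2·h(Tier 3) + 0.2·0 + 0.08·1
h(Tier 1) = 0.2·h(Escalated) + 0.12·h(Tier 1) + 0.16·h(Tier 3) + 0.32·0 + 0.2·1
h(Tier 3) = 0.2·h(Escalated) + 0.28·h(Tier 1) + 0.24·h(Tier 3) + 0.08·0 + 0.2·1
Solving: h(Escalated) = 0.3902, h(Tier 1) = 0.4099, h(Tier 3) = 0.5169.
Starting from Tier 3, the probability is 0.5169.

0.5169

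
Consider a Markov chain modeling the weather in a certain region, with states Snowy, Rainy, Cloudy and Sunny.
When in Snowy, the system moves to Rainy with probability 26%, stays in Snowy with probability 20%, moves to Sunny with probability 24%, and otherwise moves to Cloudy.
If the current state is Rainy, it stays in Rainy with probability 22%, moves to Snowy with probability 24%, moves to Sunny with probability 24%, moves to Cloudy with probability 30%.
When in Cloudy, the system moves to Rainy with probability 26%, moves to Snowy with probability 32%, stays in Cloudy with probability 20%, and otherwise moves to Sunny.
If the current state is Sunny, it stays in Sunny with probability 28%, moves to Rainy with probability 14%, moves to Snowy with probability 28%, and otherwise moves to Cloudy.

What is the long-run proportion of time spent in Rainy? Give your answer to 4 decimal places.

0.2218

Let the stationary distribution be π with π = πP and π_1 + π_2 + π_3 + π_4 = 1.
π_1 = 0.2·π_1 + 0.24·π_2 + 0.32·π_3 + 0.28·π_4
π_2 = 0.26·π_1 + 0.22·π_2 + 0.26·π_3 + 0.14·π_4
π_3 = 0.3·π_1 + 0.3·π_2 + 0.2·π_3 + 0.3·π_4
Solving with the normalization constraint gives π = (0.2611, 0.2218, 0.2727, 0.2443).
So the stationary probability of Rainy is 0.2218.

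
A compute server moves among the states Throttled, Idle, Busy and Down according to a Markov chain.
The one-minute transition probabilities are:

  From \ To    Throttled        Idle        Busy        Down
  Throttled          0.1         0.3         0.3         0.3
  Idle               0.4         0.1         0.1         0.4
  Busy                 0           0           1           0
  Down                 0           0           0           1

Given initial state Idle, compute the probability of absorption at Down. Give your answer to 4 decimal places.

Let h(s) be the probability of absorption at Down starting from transient state s. Then h(Down) = 1 and h(Busy) = 0. By first-step analysis:
h(Throttled) = 0.1·h(Throttled) + 0.3·h(Idle) + 0.3·0 + 0.3·1
h(Idle) = 0.4·h(Throttled) + 0.1·h(Idle) + 0.1·0 + 0.4·1
Solving: h(Throttled) = 0.5652, h(Idle) = 0.6957.
Starting from Idle, the probability is 0.6957.

0.6957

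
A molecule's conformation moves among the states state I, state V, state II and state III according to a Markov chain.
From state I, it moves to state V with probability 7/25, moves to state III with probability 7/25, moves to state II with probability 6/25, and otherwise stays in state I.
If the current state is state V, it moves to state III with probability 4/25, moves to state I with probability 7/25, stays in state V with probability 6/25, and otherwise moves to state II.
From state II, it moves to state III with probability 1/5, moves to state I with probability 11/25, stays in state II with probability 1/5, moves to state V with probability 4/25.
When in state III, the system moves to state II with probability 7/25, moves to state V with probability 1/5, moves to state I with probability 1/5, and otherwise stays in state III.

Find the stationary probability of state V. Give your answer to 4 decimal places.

Let the stationary distribution be π with π = πP and π_1 + π_2 + π_3 + π_4 = 1.
π_1 = 0.2·π_1 + 0.28·π_2 + 0.44·π_3 + 0.2·π_4
π_2 = 0.28·π_1 + 0.24·π_2 + 0.16·π_3 + 0.2·π_4
π_3 = 0.24·π_1 + 0.32·π_2 + 0.2·π_3 + 0.28·π_4
Solving with the normalization constraint gives π = (0.2794, 0.2209, 0.2571, 0.2426).
So the stationary probability of state V is 0.2209.

0.2209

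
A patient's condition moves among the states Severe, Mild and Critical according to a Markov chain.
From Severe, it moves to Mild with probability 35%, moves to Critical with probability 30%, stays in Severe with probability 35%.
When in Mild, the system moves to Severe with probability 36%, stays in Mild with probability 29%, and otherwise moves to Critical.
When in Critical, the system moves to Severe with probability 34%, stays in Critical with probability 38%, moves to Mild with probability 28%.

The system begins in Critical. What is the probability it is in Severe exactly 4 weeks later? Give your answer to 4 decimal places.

0.3496

Propagate the distribution vector 4 weeks from Critical.
After 0 weeks: (0.0000, 0.0000, 1.0000)
After 1 week: (0.3400, 0.2800, 0.3800)
After 2 weeks: (0.3490, 0.3066, 0.3444)
After 3 weeks: (0.3496, 0.3075, 0.3429)
After 4 weeks: (0.3496, 0.3075, 0.3428)
P(in Severe after 4 weeks) = 0.3496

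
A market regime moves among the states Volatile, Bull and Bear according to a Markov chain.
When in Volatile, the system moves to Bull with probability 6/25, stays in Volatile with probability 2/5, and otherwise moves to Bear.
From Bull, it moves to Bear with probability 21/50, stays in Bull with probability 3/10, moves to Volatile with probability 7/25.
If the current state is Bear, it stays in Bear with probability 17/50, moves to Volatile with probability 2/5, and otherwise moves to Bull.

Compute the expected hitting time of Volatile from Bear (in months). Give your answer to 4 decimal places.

Let t(s) be the expected number of months to first reach Volatile from state s, with t(Volatile) = 0. Conditioning on the first month:
t(Bull) = 1 + 0.3·t(Bull) + 0.42·t(Bear)
t(Bear) = 1 + 0.26·t(Bull) + 0.34·t(Bear)
Solving: t(Bull) = 3.0612, t(Bear) = 2.7211.
Expected months from Bear to Volatile: 2.7211.

2.7211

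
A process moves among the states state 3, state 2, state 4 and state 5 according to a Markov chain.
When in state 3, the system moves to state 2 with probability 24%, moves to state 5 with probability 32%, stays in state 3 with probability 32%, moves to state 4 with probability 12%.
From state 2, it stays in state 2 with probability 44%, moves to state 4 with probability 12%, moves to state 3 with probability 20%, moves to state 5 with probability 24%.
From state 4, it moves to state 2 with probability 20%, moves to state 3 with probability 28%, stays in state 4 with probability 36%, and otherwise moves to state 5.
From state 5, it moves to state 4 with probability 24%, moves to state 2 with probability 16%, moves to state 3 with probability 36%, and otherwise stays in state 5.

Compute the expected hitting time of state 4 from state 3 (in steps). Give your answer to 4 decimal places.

6.5302

Let t(s) be the expected number of steps to first reach state 4 from state s, with t(state 4) = 0. Conditioning on the first step:
t(state 3) = 1 + 0.32·t(state 3) + 0.24·t(state 2) + 0.32·t(state 5)
t(state 2) = 1 + 0.2·t(state 3) + 0.44·t(state 2) + 0.24·t(state 5)
t(state 5) = 1 + 0.36·t(state 3) + 0.16·t(state 2) + 0.24·t(state 5)
Solving: t(state 3) = 6.5302, t(state 2) = 6.6033, t(state 5) = 5.7992.
Expected steps from state 3 to state 4: 6.5302.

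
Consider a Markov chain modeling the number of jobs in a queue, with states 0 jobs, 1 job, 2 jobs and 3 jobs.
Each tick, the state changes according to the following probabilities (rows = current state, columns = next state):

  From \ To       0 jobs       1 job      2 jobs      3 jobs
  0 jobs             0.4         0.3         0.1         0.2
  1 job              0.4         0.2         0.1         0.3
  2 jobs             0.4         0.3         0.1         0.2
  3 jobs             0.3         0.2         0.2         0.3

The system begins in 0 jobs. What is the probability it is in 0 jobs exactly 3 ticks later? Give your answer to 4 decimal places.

0.3750

Propagate the distribution vector 3 ticks from 0 jobs.
After 0 ticks: (1.0000, 0.0000, 0.0000, 0.0000)
After 1 tick: (0.4000, 0.3000, 0.1000, 0.2000)
After 2 ticks: (0.3800, 0.2500, 0.1200, 0.2500)
After 3 ticks: (0.3750, 0.2500, 0.1250, 0.2500)
P(in 0 jobs after 3 ticks) = 0.3750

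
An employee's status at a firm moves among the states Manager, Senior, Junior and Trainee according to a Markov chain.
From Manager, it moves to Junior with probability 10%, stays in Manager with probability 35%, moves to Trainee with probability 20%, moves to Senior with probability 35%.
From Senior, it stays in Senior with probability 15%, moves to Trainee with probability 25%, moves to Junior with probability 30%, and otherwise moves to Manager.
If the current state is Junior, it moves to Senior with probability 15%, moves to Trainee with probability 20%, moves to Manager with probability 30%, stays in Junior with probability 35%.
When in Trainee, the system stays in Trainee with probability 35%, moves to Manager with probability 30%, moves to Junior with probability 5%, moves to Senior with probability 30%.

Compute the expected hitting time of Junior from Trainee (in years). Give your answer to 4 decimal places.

Let t(s) be the expected number of years to first reach Junior from state s, with t(Junior) = 0. Conditioning on the first year:
t(Manager) = 1 + 0.35·t(Manager) + 0.35·t(Senior) + 0.2·t(Trainee)
t(Senior) = 1 + 0.3·t(Manager) + 0.15·t(Senior) + 0.25·t(Trainee)
t(Trainee) = 1 + 0.3·t(Manager) + 0.3·t(Senior) + 0.35·t(Trainee)
Solving: t(Manager) = 6.9617, t(Senior) = 5.8213, t(Trainee) = 7.4383.
Expected years from Trainee to Junior: 7.4383.

7.4383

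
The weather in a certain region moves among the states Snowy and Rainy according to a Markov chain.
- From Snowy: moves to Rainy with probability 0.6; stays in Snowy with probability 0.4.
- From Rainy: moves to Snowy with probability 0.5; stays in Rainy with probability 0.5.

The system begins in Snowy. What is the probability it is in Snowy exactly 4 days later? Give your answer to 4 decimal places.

0.4546

Propagate the distribution vector 4 days from Snowy.
After 0 days: (1.0000, 0.0000)
After 1 day: (0.4000, 0.6000)
After 2 days: (0.4600, 0.5400)
After 3 days: (0.4540, 0.5460)
After 4 days: (0.4546, 0.5454)
P(in Snowy after 4 days) = 0.4546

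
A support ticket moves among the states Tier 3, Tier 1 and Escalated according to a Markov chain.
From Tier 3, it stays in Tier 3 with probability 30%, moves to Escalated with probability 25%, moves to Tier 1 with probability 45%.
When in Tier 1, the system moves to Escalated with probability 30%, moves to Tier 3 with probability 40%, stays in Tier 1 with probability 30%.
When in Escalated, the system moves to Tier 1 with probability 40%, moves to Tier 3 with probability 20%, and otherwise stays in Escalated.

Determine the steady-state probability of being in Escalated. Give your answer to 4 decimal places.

0.3163

Let the stationary distribution be π with π = πP and π_1 + π_2 + π_3 = 1.
π_1 = 0.3·π_1 + 0.4·π_2 + 0.2·π_3
π_2 = 0.45·π_1 + 0.3·π_2 + 0.4·π_3
Solving with the normalization constraint gives π = (0.3061, 0.3776, 0.3163).
So the stationary probability of Escalated is 0.3163.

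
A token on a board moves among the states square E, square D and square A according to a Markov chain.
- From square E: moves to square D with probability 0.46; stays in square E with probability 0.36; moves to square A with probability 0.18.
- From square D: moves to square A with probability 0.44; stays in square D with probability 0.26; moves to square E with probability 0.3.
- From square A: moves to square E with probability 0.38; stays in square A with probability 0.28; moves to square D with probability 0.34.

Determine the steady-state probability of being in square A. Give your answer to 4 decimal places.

0.3020

Let the stationary distribution be π with π = πP and π_1 + π_2 + π_3 = 1.
π_1 = 0.36·π_1 + 0.3·π_2 + 0.38·π_3
π_2 = 0.46·π_1 + 0.26·π_2 + 0.34·π_3
Solving with the normalization constraint gives π = (0.3449, 0.3531, 0.3020).
So the stationary probability of square A is 0.3020.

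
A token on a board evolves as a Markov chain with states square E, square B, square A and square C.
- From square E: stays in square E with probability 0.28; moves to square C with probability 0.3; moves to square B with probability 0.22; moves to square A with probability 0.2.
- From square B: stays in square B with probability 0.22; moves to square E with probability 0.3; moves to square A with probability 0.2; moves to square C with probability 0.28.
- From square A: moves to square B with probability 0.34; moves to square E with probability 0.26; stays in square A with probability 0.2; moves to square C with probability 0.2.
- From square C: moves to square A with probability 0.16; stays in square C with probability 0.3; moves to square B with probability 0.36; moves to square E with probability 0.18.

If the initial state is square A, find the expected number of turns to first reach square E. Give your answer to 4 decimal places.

3.9627

Let t(s) be the expected number of turns to first reach square E from state s, with t(square E) = 0. Conditioning on the first turn:
t(square B) = 1 + 0.22·t(square B) + 0.2·t(square A) + 0.28·t(square C)
t(square A) = 1 + 0.34·t(square B) + 0.2·t(square A) + 0.2·t(square C)
t(square C) = 1 + 0.36·t(square B) + 0.16·t(square A) + 0.3·t(square C)
Solving: t(square B) = 3.8462, t(square A) = 3.9627, t(square C) = 4.3124.
Expected turns from square A to square E: 3.9627.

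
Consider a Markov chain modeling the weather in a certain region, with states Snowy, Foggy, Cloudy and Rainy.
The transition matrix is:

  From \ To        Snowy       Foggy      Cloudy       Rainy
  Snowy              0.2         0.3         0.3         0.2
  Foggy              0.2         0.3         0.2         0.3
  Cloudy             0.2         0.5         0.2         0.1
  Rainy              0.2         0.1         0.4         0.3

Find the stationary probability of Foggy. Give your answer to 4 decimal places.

0.3077

Let the stationary distribution be π with π = πP and π_1 + π_2 + π_3 + π_4 = 1.
π_1 = 0.2·π_1 + 0.2·π_2 + 0.2·π_3 + 0.2·π_4
π_2 = 0.3·π_1 + 0.3·π_2 + 0.5·π_3 + 0.1·π_4
π_3 = 0.3·π_1 + 0.2·π_2 + 0.2·π_3 + 0.4·π_4
Solving with the normalization constraint gives π = (0.2000, 0.3077, 0.2654, 0.2269).
So the stationary probability of Foggy is 0.3077.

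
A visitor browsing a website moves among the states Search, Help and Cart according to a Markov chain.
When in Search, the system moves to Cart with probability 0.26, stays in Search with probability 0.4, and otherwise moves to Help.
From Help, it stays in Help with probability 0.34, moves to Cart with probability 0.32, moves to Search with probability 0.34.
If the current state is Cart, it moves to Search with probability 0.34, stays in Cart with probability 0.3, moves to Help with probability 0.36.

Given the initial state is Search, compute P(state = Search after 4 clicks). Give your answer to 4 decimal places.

Propagate the distribution vector 4 clicks from Search.
After 0 clicks: (1.0000, 0.0000, 0.0000)
After 1 click: (0.4000, 0.3400, 0.2600)
After 2 clicks: (0.3640, 0.3452, 0.2908)
After 3 clicks: (0.3618, 0.3458, 0.2923)
After 4 clicks: (0.3617, 0.3458, 0.2924)
P(in Search after 4 clicks) = 0.3617

0.3617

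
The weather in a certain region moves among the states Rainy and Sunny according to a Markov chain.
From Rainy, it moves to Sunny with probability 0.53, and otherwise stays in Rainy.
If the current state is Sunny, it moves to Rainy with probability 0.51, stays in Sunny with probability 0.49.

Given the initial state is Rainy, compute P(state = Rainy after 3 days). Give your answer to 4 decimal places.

0.4904

Propagate the distribution vector 3 days from Rainy.
After 0 days: (1.0000, 0.0000)
After 1 day: (0.4700, 0.5300)
After 2 days: (0.4912, 0.5088)
After 3 days: (0.4904, 0.5096)
P(in Rainy after 3 days) = 0.4904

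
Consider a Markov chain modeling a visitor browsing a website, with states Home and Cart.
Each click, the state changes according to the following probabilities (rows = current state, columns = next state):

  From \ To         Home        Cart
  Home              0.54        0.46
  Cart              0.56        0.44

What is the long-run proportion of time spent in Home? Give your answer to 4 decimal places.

Let the stationary distribution be π with π = πP and π_1 + π_2 = 1.
π_1 = 0.54·π_1 + 0.56·π_2
Solving with the normalization constraint gives π = (0.5490, 0.4510).
So the stationary probability of Home is 0.5490.

0.5490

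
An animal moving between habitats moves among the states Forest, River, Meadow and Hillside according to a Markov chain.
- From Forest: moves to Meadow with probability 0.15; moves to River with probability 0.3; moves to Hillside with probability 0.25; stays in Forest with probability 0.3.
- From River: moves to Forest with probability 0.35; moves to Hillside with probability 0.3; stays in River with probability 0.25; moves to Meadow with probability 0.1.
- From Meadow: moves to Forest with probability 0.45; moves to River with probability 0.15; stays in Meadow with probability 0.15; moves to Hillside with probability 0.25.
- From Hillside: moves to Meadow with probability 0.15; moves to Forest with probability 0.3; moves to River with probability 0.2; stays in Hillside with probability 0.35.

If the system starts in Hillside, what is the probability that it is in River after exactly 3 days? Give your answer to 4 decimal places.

0.2379

Propagate the distribution vector 3 days from Hillside.
After 0 days: (0.0000, 0.0000, 0.0000, 1.0000)
After 1 day: (0.3000, 0.2000, 0.1500, 0.3500)
After 2 days: (0.3325, 0.2325, 0.1400, 0.2950)
After 3 days: (0.3326, 0.2379, 0.1384, 0.2911)
P(in River after 3 days) = 0.2379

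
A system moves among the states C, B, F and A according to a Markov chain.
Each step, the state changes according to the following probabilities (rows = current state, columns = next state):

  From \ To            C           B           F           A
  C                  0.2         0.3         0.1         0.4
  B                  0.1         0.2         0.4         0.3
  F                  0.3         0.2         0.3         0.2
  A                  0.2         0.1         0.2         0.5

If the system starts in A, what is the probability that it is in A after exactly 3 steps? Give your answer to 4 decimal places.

0.3790

Propagate the distribution vector 3 steps from A.
After 0 steps: (0.0000, 0.0000, 0.0000, 1.0000)
After 1 step: (0.2000, 0.1000, 0.2000, 0.5000)
After 2 steps: (0.2100, 0.1700, 0.2200, 0.4000)
After 3 steps: (0.2050, 0.1810, 0.2350, 0.3790)
P(in A after 3 steps) = 0.3790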